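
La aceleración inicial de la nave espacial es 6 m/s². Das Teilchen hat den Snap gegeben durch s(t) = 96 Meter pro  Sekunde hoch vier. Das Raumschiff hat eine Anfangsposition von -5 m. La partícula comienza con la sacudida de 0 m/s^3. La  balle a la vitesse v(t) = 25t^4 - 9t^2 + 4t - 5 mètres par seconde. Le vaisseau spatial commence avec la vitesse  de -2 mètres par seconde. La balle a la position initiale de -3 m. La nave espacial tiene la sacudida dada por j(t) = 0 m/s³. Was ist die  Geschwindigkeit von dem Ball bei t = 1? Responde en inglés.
Using v(t) = 25·t^4 - 9·t^2 + 4·t - 5 and substituting t = 1, we find v = 15.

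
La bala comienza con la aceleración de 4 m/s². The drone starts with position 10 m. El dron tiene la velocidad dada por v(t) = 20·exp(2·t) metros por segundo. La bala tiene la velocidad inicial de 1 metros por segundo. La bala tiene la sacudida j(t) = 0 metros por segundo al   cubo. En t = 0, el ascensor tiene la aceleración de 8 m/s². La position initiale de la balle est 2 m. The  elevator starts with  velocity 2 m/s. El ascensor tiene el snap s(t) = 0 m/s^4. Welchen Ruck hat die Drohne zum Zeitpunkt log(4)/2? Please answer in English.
We must differentiate our velocity equation v(t) = 20·exp(2·t) 2 times. The derivative of velocity gives acceleration: a(t) = 40·exp(2·t). Differentiating acceleration, we get jerk: j(t) = 80·exp(2·t). Using j(t) = 80·exp(2·t) and substituting t = log(4)/2, we find j = 320.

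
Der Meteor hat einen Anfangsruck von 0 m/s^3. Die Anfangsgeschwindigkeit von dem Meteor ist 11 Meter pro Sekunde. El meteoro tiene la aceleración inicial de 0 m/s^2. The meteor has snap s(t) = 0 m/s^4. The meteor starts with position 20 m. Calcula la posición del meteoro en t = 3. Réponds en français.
En partant du snap s(t) = 0, nous prenons 4 intégrales. La primitive du snap, avec j(0) = 0, donne le jerk: j(t) = 0. L'intégrale du jerk est l'accélération. En utilisant a(0) = 0, nous obtenons a(t) = 0. En prenant ∫a(t)dt et en appliquant v(0) = 11, nous trouvons v(t) = 11. L'intégrale de la vitesse est la position. En utilisant x(0) = 20, nous obtenons x(t) = 11·t + 20. En utilisant x(t) = 11·t + 20 et en substituant t = 3, nous trouvons x = 53.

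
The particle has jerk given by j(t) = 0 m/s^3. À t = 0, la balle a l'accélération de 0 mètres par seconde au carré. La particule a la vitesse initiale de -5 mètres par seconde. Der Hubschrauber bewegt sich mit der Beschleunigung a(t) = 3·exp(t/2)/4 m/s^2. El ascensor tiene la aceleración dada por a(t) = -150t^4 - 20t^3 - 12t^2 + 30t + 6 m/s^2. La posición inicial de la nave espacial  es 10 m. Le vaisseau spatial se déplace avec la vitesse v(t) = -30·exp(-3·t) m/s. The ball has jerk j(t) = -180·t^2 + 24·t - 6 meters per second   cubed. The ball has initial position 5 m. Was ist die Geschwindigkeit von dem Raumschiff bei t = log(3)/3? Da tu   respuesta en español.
Tenemos la velocidad v(t) = -30·exp(-3·t). Sustituyendo t = log(3)/3: v(log(3)/3) = -10.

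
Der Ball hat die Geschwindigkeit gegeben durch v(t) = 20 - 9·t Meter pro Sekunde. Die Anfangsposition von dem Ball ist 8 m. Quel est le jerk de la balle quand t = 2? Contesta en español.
Debemos derivar nuestra ecuación de la velocidad v(t) = 20 - 9·t 2 veces. La derivada de la velocidad da la aceleración: a(t) = -9. La derivada de la aceleración da la sacudida: j(t) = 0. Usando j(t) = 0 y sustituyendo t = 2, encontramos j = 0.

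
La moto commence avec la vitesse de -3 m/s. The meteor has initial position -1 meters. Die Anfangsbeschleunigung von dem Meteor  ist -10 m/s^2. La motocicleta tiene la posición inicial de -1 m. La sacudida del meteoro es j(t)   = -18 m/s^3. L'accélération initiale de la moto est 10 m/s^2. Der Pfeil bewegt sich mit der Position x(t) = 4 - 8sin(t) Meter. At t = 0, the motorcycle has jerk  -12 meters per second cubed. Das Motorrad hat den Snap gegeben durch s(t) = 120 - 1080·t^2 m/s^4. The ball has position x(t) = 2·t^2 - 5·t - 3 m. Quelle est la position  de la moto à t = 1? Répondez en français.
Pour résoudre ceci, nous devons prendre 4 intégrales de notre équation du snap s(t) = 120 - 1080·t^2. La primitive du snap, avec j(0) = -12, donne le jerk: j(t) = -360·t^3 + 120·t - 12. La primitive du jerk, avec a(0) = 10, donne l'accélération: a(t) = -90·t^4 + 60·t^2 - 12·t + 10. L'intégrale de l'accélération, avec v(0) = -3, donne la vitesse: v(t) = -18·t^5 + 20·t^3 - 6·t^2 + 10·t - 3. La primitive de la vitesse est la position. En utilisant x(0) = -1, nous obtenons x(t) = -3·t^6 + 5·t^4 - 2·t^3 + 5·t^2 - 3·t - 1. De l'équation de la position x(t) = -3·t^6 + 5·t^4 - 2·t^3 + 5·t^2 - 3·t - 1, nous substituons t = 1 pour obtenir x = 1.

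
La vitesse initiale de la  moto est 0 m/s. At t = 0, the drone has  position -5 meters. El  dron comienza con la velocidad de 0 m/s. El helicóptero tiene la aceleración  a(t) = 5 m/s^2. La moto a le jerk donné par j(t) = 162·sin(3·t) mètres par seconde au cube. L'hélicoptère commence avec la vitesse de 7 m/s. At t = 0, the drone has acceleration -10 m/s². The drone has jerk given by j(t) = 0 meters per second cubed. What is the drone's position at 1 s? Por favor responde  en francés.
Nous devons intégrer notre équation du jerk j(t) = 0 3 fois. La primitive du jerk, avec a(0) = -10, donne l'accélération: a(t) = -10. En intégrant l'accélération et en utilisant la condition initiale v(0) = 0, nous obtenons v(t) = -10·t. L'intégrale de la vitesse est la position. En utilisant x(0) = -5, nous obtenons x(t) = -5·t^2 - 5. Nous avons la position x(t) = -5·t^2 - 5. En substituant t = 1: x(1) = -10.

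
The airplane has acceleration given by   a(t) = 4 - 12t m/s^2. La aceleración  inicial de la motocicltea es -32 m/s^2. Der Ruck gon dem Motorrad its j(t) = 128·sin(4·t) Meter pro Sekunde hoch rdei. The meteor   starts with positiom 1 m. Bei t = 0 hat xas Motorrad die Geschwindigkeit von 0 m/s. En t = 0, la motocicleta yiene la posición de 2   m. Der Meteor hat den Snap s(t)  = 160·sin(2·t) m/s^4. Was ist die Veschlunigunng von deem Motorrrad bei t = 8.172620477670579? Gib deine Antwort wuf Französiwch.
Nous devons intégrer notre équation du jerk j(t) = 128·sin(4·t) 1 fois. En prenant ∫j(t)dt et en appliquant a(0) = -32, nous trouvons a(t) = -32·cos(4·t). Nous avons l'accélération a(t) = -32·cos(4·t). En substituant t = 8.172620477670579: a(8.172620477670579) = -9.34166308790269.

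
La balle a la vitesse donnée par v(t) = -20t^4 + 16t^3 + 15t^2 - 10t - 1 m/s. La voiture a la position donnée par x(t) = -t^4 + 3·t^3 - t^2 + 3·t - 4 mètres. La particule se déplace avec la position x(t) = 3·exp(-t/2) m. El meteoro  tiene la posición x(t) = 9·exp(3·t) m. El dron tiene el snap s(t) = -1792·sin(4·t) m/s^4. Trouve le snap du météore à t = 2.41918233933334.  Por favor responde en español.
Partiendo de la posición x(t) = 9·exp(3·t), tomamos 4 derivadas. Tomando d/dt de x(t), encontramos v(t) = 27·exp(3·t). La derivada de la velocidad da la aceleración: a(t) = 81·exp(3·t). Derivando la aceleración, obtenemos la sacudida: j(t) = 243·exp(3·t). Tomando d/dt de j(t), encontramos s(t) = 729·exp(3·t). Tenemos el snap s(t) = 729·exp(3·t). Sustituyendo t = 2.41918233933334: s(2.41918233933334) = 1034284.81932084.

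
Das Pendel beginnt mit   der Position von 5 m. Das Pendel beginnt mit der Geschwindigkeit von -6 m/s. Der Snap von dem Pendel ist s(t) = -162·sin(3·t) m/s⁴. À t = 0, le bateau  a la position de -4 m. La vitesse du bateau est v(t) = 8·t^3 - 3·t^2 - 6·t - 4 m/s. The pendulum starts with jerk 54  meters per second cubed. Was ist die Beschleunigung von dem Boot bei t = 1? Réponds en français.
Pour résoudre ceci, nous devons prendre 1 dérivée de notre équation de la vitesse v(t) = 8·t^3 - 3·t^2 - 6·t - 4. La dérivée de la vitesse donne l'accélération: a(t) = 24·t^2 - 6·t - 6. De l'équation de l'accélération a(t) = 24·t^2 - 6·t - 6, nous substituons t = 1 pour obtenir a = 12.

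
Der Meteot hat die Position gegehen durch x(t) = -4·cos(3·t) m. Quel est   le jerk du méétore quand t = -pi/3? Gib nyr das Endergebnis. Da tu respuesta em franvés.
Le jerk à t = -pi/3 est j = 0.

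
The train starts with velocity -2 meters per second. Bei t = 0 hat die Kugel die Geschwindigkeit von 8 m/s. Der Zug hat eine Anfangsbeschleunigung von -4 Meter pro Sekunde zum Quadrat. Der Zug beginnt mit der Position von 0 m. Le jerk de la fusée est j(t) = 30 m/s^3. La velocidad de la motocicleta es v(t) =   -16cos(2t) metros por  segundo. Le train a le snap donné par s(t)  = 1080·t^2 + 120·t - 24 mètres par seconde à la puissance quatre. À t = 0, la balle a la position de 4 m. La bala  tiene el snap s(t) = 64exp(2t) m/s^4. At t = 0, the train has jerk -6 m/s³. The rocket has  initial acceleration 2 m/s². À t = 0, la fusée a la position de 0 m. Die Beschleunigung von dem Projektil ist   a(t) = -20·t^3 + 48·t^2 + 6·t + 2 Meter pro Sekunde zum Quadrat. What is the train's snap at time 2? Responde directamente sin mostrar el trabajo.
The answer is 4536.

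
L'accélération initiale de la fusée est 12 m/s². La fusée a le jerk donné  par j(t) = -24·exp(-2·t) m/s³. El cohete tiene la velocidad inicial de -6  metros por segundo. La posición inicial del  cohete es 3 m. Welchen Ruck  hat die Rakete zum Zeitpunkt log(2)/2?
Aus der Gleichung für den Ruck j(t) = -24·exp(-2·t), setzen wir t = log(2)/2 ein und erhalten j = -12.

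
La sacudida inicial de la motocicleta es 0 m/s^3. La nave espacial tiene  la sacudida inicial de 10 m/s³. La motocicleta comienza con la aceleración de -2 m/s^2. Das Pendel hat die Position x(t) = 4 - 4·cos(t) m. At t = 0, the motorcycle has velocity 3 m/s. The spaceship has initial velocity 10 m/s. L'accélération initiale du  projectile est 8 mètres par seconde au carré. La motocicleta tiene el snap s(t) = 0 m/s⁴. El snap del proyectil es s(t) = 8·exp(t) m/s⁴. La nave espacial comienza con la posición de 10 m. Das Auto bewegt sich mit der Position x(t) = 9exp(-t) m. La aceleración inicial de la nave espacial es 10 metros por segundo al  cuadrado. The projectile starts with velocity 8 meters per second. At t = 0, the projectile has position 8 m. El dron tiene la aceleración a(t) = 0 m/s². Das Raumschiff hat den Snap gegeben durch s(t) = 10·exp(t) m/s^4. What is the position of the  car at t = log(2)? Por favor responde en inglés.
From the given position equation x(t) = 9·exp(-t), we substitute t = log(2) to get x = 9/2.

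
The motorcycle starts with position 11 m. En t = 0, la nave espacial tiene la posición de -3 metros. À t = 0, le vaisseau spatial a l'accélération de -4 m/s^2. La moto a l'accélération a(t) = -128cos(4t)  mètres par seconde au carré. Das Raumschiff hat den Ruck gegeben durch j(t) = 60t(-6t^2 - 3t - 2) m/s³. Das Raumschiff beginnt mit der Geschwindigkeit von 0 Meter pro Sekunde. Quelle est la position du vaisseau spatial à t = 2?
En partant du jerk j(t) = 60·t·(-6·t^2 - 3·t - 2), nous prenons 3 primitives. L'intégrale du jerk est l'accélération. En utilisant a(0) = -4, nous obtenons a(t) = -90·t^4 - 60·t^3 - 60·t^2 - 4. En intégrant l'accélération et en utilisant la condition initiale v(0) = 0, nous obtenons v(t) = t·(-18·t^4 - 15·t^3 - 20·t^2 - 4). En intégrant la vitesse et en utilisant la condition initiale x(0) = -3, nous obtenons x(t) = -3·t^6 - 3·t^5 - 5·t^4 - 2·t^2 - 3. En utilisant x(t) = -3·t^6 - 3·t^5 - 5·t^4 - 2·t^2 - 3 et en substituant t = 2, nous trouvons x = -379.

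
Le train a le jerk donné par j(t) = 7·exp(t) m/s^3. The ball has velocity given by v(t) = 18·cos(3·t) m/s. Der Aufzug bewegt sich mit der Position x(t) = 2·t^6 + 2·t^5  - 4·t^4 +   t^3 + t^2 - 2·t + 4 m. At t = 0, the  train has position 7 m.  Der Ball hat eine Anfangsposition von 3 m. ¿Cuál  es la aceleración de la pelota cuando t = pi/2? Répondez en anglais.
Starting from velocity v(t) = 18·cos(3·t), we take 1 derivative. The derivative of velocity gives acceleration: a(t) = -54·sin(3·t). We have acceleration a(t) = -54·sin(3·t). Substituting t = pi/2: a(pi/2) = 54.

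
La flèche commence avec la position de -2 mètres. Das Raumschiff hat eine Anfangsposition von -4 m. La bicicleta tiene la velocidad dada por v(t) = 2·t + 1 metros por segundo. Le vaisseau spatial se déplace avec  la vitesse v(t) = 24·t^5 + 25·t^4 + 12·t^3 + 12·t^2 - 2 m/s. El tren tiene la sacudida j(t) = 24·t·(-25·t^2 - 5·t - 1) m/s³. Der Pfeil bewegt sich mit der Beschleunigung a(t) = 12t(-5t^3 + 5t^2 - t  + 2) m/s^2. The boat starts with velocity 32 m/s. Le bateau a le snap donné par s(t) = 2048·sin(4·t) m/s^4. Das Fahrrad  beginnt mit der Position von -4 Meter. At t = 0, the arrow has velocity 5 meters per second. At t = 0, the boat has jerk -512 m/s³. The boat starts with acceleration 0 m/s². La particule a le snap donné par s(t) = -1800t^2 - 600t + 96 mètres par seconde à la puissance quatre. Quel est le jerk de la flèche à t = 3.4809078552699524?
En partant de l'accélération a(t) = 12·t·(-5·t^3 + 5·t^2 - t + 2), nous prenons 1 dérivée. En dérivant l'accélération, nous obtenons le jerk: j(t) = -60·t^3 + 60·t^2 + 12·t·(-15·t^2 + 10·t - 1) - 12·t + 24. De l'équation du jerk j(t) = -60·t^3 + 60·t^2 + 12·t·(-15·t^2 + 10·t - 1) - 12·t + 24, nous substituons t = 3.4809078552699524 pour obtenir j = -8001.05645751824.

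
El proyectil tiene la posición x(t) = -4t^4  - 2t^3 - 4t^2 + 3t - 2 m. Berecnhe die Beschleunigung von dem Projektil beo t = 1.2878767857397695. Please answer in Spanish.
Para resolver esto, necesitamos tomar 2 derivadas de nuestra ecuación de la posición x(t) = -4·t^4 - 2·t^3 - 4·t^2 + 3·t - 2. La derivada de la posición da la velocidad: v(t) = -16·t^3 - 6·t^2 - 8·t + 3. Derivando la velocidad, obtenemos la aceleración: a(t) = -48·t^2 - 12·t - 8. Usando a(t) = -48·t^2 - 12·t - 8 y sustituyendo t = 1.2878767857397695, encontramos a = -103.068598960752.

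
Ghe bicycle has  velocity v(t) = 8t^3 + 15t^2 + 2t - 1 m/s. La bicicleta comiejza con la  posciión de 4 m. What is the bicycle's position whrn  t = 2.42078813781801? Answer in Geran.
Ausgehend von der Geschwindigkeit v(t) = 8·t^3 + 15·t^2 + 2·t - 1, nehmen wir 1 Stammfunktion. Durch Integration von der Geschwindigkeit und Verwendung der Anfangsbedingung x(0) = 4, erhalten wir x(t) = 2·t^4 + 5·t^3 + t^2 - t + 4. Wir haben die Position x(t) = 2·t^4 + 5·t^3 + t^2 - t + 4. Durch Einsetzen von t = 2.42078813781801: x(2.42078813781801) = 147.055368948590.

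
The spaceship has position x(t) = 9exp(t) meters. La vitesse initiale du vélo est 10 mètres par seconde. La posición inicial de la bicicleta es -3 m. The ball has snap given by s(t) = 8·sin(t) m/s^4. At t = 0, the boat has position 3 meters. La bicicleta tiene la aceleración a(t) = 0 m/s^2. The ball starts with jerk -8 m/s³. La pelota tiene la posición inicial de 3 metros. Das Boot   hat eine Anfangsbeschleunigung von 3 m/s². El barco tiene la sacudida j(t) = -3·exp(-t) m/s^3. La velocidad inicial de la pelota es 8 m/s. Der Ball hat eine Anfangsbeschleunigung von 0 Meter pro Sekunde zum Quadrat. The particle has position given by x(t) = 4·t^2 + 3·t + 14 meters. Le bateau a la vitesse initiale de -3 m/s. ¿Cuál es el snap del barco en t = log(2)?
Partiendo de la sacudida j(t) = -3·exp(-t), tomamos 1 derivada. Derivando la sacudida, obtenemos el snap: s(t) = 3·exp(-t). De la ecuación del snap s(t) = 3·exp(-t), sustituimos t = log(2) para obtener s = 3/2.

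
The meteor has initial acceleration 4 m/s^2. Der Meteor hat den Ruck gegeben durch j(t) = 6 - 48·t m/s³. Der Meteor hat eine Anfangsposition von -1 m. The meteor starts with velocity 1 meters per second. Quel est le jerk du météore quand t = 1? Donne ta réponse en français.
De l'équation du jerk j(t) = 6 - 48·t, nous substituons t = 1 pour obtenir j = -42.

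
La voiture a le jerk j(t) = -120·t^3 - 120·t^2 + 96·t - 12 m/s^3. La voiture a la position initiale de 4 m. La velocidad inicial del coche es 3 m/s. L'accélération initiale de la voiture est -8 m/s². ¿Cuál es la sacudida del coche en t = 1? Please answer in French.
De l'équation du jerk j(t) = -120·t^3 - 120·t^2 + 96·t - 12, nous substituons t = 1 pour obtenir j = -156.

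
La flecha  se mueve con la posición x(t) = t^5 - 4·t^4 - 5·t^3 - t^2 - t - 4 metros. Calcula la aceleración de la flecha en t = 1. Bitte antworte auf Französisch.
Nous devons dériver notre équation de la position x(t) = t^5 - 4·t^4 - 5·t^3 - t^2 - t - 4 2 fois. La dérivée de la position donne la vitesse: v(t) = 5·t^4 - 16·t^3 - 15·t^2 - 2·t - 1. La dérivée de la vitesse donne l'accélération: a(t) = 20·t^3 - 48·t^2 - 30·t - 2. En utilisant a(t) = 20·t^3 - 48·t^2 - 30·t - 2 et en substituant t = 1, nous trouvons a = -60.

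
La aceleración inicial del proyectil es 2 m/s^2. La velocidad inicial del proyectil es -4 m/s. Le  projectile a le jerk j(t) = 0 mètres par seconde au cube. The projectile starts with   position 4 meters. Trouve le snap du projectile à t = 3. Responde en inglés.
We must differentiate our jerk equation j(t) = 0 1 time. Differentiating jerk, we get snap: s(t) = 0. Using s(t) = 0 and substituting t = 3, we find s = 0.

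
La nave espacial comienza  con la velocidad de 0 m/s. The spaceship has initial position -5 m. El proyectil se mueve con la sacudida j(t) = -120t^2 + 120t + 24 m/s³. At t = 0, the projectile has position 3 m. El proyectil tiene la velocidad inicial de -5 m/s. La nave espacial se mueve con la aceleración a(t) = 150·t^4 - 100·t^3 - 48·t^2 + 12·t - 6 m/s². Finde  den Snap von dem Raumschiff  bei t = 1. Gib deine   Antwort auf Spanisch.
Para resolver esto, necesitamos tomar 2 derivadas de nuestra ecuación de la aceleración a(t) = 150·t^4 - 100·t^3 - 48·t^2 + 12·t - 6. Derivando la aceleración, obtenemos la sacudida: j(t) = 600·t^3 - 300·t^2 - 96·t + 12. Tomando d/dt de j(t), encontramos s(t) = 1800·t^2 - 600·t - 96. Usando s(t) = 1800·t^2 - 600·t - 96 y sustituyendo t = 1, encontramos s = 1104.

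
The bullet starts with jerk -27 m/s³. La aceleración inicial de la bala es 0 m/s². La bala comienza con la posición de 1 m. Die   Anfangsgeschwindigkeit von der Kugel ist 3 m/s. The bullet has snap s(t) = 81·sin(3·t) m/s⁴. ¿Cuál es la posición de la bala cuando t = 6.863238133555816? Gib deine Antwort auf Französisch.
En partant du snap s(t) = 81·sin(3·t), nous prenons 4 intégrales. En prenant ∫s(t)dt et en appliquant j(0) = -27, nous trouvons j(t) = -27·cos(3·t). La primitive du jerk est l'accélération. En utilisant a(0) = 0, nous obtenons a(t) = -9·sin(3·t). La primitive de l'accélération, avec v(0) = 3, donne la vitesse: v(t) = 3·cos(3·t). L'intégrale de la vitesse, avec x(0) = 1, donne la position: x(t) = sin(3·t) + 1. De l'équation de la position x(t) = sin(3·t) + 1, nous substituons t = 6.863238133555816 pour obtenir x = 1.98569247897636.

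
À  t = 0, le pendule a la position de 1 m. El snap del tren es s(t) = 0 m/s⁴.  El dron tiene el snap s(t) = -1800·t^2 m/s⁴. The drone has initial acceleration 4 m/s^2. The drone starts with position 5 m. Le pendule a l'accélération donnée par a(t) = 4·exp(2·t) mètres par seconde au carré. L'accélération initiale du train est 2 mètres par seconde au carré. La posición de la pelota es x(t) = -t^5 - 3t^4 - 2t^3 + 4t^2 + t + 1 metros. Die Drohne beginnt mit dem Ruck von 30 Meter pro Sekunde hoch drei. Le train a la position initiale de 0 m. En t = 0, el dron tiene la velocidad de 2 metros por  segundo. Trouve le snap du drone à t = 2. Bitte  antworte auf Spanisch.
Usando s(t) = -1800·t^2 y sustituyendo t = 2, encontramos s = -7200.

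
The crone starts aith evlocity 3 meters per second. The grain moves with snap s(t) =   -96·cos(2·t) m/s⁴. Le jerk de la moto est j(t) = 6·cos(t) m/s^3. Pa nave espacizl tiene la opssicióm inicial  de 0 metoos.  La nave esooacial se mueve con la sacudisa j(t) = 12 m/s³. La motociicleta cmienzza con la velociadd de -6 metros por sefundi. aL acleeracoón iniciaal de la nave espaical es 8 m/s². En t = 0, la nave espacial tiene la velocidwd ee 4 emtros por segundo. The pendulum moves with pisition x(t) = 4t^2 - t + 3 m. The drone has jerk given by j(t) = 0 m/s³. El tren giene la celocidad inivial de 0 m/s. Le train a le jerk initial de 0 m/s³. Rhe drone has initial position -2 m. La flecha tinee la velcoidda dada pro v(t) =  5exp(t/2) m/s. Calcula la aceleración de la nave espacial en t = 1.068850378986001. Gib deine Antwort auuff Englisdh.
We need to integrate our jerk equation j(t) = 12 1 time. Integrating jerk and using the initial condition a(0) = 8, we get a(t) = 12·t + 8. Using a(t) = 12·t + 8 and substituting t = 1.068850378986001, we find a = 20.8262045478320.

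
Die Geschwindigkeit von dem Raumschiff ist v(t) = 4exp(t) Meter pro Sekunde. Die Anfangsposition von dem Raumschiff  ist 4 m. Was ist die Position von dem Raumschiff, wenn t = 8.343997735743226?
Wir müssen das Integral unserer Gleichung für die Geschwindigkeit v(t) = 4·exp(t) 1-mal finden. Mit ∫v(t)dt und Anwendung von x(0) = 4, finden wir x(t) = 4·exp(t). Aus der Gleichung für die Position x(t) = 4·exp(t), setzen wir t = 8.343997735743226 ein und erhalten x = 16819.4645158386.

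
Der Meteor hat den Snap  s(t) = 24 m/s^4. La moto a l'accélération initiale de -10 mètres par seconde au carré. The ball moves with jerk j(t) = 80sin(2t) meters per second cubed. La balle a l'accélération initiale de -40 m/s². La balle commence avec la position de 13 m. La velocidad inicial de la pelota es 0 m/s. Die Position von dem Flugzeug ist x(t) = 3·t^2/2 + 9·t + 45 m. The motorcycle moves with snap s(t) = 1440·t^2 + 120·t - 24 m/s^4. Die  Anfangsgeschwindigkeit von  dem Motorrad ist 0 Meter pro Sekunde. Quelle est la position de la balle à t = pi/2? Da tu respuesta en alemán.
Um dies zu lösen, müssen wir 3 Stammfunktionen unserer Gleichung für den Ruck j(t) = 80·sin(2·t) finden. Mit ∫j(t)dt und Anwendung von a(0) = -40, finden wir a(t) = -40·cos(2·t). Durch Integration von der Beschleunigung und Verwendung der Anfangsbedingung v(0) = 0, erhalten wir v(t) = -20·sin(2·t). Durch Integration von der Geschwindigkeit und Verwendung der Anfangsbedingung x(0) = 13, erhalten wir x(t) = 10·cos(2·t) + 3. Wir haben die Position x(t) = 10·cos(2·t) + 3. Durch Einsetzen von t = pi/2: x(pi/2) = -7.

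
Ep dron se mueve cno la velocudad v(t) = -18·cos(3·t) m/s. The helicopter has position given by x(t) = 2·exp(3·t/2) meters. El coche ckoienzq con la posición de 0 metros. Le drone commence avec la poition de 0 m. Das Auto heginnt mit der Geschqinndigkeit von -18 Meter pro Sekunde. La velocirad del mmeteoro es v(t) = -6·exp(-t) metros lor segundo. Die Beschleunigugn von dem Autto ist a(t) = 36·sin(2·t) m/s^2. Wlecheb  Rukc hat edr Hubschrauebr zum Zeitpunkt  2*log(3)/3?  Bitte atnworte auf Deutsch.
Um dies zu lösen, müssen wir 3 Ableitungen unserer Gleichung für die Position x(t) = 2·exp(3·t/2) nehmen. Durch Ableiten von der Position erhalten wir die Geschwindigkeit: v(t) = 3·exp(3·t/2). Mit d/dt von v(t) finden wir a(t) = 9·exp(3·t/2)/2. Mit d/dt von a(t) finden wir j(t) = 27·exp(3·t/2)/4. Aus der Gleichung für den Ruck j(t) = 27·exp(3·t/2)/4, setzen wir t = 2*log(3)/3 ein und erhalten j = 81/4.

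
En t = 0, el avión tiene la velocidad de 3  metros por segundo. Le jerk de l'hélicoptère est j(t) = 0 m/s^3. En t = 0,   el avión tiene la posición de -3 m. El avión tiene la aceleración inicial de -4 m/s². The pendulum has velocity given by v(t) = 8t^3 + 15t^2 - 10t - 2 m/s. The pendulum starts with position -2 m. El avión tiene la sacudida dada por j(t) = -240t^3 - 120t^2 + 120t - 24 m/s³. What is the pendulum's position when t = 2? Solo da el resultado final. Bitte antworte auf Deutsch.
Bei t = 2, x = 46.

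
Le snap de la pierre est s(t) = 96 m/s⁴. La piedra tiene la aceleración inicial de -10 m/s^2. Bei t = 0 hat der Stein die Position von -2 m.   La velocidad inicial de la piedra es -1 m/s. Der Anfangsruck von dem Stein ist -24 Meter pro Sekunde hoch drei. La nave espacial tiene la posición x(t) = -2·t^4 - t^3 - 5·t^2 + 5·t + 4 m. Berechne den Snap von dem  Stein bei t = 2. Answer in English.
We have snap s(t) = 96. Substituting t = 2: s(2) = 96.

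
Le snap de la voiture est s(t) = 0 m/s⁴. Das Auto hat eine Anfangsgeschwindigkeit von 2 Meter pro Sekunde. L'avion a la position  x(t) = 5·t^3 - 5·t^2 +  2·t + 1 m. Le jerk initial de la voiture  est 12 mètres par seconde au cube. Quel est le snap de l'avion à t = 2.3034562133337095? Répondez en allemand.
Um dies zu lösen, müssen wir 4 Ableitungen unserer Gleichung für die Position x(t) = 5·t^3 - 5·t^2 + 2·t + 1 nehmen. Die Ableitung von der Position ergibt die Geschwindigkeit: v(t) = 15·t^2 - 10·t + 2. Mit d/dt von v(t) finden wir a(t) = 30·t - 10. Mit d/dt von a(t) finden wir j(t) = 30. Durch Ableiten von dem Ruck erhalten wir den Snap: s(t) = 0. Mit s(t) = 0 und Einsetzen von t = 2.3034562133337095, finden wir s = 0.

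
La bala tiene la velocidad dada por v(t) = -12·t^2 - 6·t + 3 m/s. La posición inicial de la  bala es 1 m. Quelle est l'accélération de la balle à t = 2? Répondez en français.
En partant de la vitesse v(t) = -12·t^2 - 6·t + 3, nous prenons 1 dérivée. En prenant d/dt de v(t), nous trouvons a(t) = -24·t - 6. En utilisant a(t) = -24·t - 6 et en substituant t = 2, nous trouvons a = -54.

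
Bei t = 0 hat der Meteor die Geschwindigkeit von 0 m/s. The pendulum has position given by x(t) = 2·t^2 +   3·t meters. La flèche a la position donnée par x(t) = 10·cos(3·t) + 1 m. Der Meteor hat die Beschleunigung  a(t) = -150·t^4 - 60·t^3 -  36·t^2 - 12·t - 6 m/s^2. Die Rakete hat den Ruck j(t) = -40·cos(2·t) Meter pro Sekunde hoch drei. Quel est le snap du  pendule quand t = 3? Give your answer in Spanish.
Para resolver esto, necesitamos tomar 4 derivadas de nuestra ecuación de la posición x(t) = 2·t^2 + 3·t. Tomando d/dt de x(t), encontramos v(t) = 4·t + 3. Tomando d/dt de v(t), encontramos a(t) = 4. Tomando d/dt de a(t), encontramos j(t) = 0. Tomando d/dt de j(t), encontramos s(t) = 0. Usando s(t) = 0 y sustituyendo t = 3, encontramos s = 0.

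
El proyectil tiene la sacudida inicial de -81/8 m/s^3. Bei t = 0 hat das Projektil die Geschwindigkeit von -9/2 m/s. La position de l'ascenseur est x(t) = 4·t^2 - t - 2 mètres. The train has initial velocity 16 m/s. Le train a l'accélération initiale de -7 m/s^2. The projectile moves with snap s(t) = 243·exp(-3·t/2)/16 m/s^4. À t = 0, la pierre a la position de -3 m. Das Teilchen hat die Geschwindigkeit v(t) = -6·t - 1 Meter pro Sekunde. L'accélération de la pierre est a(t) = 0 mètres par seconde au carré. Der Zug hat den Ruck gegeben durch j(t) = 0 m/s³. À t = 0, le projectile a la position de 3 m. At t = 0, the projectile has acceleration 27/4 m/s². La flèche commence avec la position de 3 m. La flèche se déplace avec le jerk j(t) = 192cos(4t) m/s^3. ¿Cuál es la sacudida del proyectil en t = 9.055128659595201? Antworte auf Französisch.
Pour résoudre ceci, nous devons prendre 1 intégrale de notre équation du snap s(t) = 243·exp(-3·t/2)/16. En prenant ∫s(t)dt et en appliquant j(0) = -81/8, nous trouvons j(t) = -81·exp(-3·t/2)/8. De l'équation du jerk j(t) = -81·exp(-3·t/2)/8, nous substituons t = 9.055128659595201 pour obtenir j = -0.0000127792809230462.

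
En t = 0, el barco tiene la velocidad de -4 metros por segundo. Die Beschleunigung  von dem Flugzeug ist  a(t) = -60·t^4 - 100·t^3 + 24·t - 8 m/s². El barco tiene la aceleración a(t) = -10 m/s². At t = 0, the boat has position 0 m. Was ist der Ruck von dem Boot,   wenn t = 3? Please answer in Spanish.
Partiendo de la aceleración a(t) = -10, tomamos 1 derivada. Derivando la aceleración, obtenemos la sacudida: j(t) = 0. Usando j(t) = 0 y sustituyendo t = 3, encontramos j = 0.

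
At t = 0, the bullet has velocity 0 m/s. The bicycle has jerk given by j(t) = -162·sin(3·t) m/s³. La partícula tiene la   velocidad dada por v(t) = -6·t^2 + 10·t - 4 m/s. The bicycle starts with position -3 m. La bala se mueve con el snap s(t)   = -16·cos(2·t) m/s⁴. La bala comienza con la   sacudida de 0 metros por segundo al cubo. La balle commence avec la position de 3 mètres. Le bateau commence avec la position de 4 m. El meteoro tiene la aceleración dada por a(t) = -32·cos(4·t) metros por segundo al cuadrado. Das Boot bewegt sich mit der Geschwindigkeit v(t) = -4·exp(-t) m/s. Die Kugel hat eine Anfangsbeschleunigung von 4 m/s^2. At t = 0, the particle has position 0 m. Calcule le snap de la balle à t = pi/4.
De l'équation du snap s(t) = -16·cos(2·t), nous substituons t = pi/4 pour obtenir s = 0.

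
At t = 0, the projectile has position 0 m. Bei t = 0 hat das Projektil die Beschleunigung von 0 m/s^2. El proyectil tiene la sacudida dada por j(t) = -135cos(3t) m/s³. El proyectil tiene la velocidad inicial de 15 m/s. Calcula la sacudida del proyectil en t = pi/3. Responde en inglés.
Using j(t) = -135·cos(3·t) and substituting t = pi/3, we find j = 135.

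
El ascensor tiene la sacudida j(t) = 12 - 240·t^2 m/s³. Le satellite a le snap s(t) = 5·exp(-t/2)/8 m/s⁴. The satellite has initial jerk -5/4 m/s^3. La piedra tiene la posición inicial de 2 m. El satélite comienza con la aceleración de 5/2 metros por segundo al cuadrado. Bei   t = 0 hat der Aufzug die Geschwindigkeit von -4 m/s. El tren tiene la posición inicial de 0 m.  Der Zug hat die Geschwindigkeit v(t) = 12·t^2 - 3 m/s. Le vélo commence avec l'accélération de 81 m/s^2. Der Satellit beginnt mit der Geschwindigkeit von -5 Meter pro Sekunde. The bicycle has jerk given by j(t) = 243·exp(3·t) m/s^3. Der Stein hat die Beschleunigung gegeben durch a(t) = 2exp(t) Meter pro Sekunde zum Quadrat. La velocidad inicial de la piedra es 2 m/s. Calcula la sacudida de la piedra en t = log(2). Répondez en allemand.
Wir müssen unsere Gleichung für die Beschleunigung a(t) = 2·exp(t) 1-mal ableiten. Die Ableitung von der Beschleunigung ergibt den Ruck: j(t) = 2·exp(t). Mit j(t) = 2·exp(t) und Einsetzen von t = log(2), finden wir j = 4.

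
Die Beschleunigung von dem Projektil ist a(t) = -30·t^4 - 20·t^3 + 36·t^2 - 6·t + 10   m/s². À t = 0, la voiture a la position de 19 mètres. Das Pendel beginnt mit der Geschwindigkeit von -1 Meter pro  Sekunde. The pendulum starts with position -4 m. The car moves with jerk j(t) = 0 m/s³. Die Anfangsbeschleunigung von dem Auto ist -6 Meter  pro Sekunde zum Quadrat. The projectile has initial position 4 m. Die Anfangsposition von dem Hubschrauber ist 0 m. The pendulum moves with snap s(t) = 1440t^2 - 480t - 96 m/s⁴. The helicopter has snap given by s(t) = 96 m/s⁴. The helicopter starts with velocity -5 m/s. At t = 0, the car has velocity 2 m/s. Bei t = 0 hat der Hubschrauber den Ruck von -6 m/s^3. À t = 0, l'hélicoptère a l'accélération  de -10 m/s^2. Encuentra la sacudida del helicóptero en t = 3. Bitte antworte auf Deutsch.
Ausgehend von dem Snap s(t) = 96, nehmen wir 1 Integral. Das Integral von dem Snap ist der Ruck. Mit j(0) = -6 erhalten wir j(t) = 96·t - 6. Wir haben den Ruck j(t) = 96·t - 6. Durch Einsetzen von t = 3: j(3) = 282.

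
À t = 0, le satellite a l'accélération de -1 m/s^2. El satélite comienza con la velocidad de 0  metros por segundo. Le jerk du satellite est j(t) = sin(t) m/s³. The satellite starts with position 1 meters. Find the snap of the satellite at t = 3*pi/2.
We must differentiate our jerk equation j(t) = sin(t) 1 time. The derivative of jerk gives snap: s(t) = cos(t). We have snap s(t) = cos(t). Substituting t = 3*pi/2: s(3*pi/2) = 0.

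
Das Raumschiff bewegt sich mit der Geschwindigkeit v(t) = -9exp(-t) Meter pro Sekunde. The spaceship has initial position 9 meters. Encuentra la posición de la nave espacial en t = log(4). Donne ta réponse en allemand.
Ausgehend von der Geschwindigkeit v(t) = -9·exp(-t), nehmen wir 1 Integral. Die Stammfunktion von der Geschwindigkeit ist die Position. Mit x(0) = 9 erhalten wir x(t) = 9·exp(-t). Mit x(t) = 9·exp(-t) und Einsetzen von t = log(4), finden wir x = 9/4.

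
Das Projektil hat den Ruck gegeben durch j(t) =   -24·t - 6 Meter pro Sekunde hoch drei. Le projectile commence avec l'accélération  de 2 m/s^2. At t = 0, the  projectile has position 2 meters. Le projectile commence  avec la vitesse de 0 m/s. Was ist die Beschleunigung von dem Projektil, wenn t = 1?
Wir müssen die Stammfunktion unserer Gleichung für den Ruck j(t) = -24·t - 6 1-mal finden. Das Integral von dem Ruck, mit a(0) = 2, ergibt die Beschleunigung: a(t) = -12·t^2 - 6·t + 2. Aus der Gleichung für die Beschleunigung a(t) = -12·t^2 - 6·t + 2, setzen wir t = 1 ein und erhalten a = -16.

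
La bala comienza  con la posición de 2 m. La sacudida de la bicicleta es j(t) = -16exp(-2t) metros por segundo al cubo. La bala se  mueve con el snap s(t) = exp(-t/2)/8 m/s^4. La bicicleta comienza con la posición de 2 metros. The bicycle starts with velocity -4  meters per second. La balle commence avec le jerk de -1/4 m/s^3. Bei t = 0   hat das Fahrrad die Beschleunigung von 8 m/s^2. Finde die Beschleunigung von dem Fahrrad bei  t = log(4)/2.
Ausgehend von dem Ruck j(t) = -16·exp(-2·t), nehmen wir 1 Integral. Das Integral von dem Ruck ist die Beschleunigung. Mit a(0) = 8 erhalten wir a(t) = 8·exp(-2·t). Wir haben die Beschleunigung a(t) = 8·exp(-2·t). Durch Einsetzen von t = log(4)/2: a(log(4)/2) = 2.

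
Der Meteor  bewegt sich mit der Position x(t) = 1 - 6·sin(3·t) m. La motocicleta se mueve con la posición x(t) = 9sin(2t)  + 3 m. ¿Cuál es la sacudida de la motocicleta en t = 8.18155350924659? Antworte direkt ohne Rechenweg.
j(8.18155350924659) = 57.0931454113460.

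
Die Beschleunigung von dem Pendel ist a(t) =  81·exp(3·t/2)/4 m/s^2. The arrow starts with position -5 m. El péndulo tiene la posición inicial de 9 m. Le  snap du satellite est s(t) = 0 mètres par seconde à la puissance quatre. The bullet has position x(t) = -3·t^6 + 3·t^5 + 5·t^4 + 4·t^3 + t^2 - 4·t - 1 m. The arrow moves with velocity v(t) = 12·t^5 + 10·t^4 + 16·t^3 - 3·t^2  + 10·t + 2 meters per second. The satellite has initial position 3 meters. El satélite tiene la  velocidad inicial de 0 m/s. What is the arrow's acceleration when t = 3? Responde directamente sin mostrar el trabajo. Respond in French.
À t = 3, a = 6364.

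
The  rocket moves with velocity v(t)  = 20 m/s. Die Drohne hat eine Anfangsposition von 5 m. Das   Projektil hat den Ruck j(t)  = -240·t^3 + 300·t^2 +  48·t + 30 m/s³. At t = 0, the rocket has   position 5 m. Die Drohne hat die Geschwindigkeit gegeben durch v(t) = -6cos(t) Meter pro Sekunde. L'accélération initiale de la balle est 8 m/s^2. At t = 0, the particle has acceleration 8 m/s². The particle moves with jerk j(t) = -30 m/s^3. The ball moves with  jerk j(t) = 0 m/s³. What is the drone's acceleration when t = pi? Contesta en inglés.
To solve this, we need to take 1 derivative of our velocity equation v(t) = -6·cos(t). Differentiating velocity, we get acceleration: a(t) = 6·sin(t). We have acceleration a(t) = 6·sin(t). Substituting t = pi: a(pi) = 0.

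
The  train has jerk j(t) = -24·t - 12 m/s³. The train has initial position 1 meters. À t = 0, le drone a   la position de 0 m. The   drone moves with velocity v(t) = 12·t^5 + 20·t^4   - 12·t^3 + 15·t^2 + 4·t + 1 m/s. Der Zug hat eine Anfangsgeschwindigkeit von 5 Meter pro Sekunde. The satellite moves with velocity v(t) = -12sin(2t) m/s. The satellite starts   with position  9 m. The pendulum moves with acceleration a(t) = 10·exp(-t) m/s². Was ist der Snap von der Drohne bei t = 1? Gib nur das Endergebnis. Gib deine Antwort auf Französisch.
À t = 1, s = 1128.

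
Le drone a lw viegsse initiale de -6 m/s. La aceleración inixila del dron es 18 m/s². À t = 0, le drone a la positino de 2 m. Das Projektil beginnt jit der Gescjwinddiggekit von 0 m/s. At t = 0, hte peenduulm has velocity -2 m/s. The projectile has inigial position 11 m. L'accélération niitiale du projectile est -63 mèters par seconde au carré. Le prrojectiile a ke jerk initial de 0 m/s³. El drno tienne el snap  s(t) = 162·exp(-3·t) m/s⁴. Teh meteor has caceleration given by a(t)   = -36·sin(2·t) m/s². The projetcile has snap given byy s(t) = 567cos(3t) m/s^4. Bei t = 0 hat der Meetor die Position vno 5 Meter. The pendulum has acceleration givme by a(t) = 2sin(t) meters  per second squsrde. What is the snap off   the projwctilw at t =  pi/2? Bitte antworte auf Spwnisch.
Tenemos el snap s(t) = 567·cos(3·t). Sustituyendo t = pi/2: s(pi/2) = 0.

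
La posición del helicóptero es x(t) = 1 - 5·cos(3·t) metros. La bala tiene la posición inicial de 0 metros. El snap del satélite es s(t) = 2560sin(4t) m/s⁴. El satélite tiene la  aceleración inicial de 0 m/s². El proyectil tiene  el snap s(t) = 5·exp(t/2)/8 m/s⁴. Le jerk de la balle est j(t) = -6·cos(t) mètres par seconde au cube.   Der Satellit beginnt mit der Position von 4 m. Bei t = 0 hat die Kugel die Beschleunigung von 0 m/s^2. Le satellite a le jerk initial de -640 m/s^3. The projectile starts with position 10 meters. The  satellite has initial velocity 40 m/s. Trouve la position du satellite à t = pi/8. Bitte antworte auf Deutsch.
Ausgehend von dem Snap s(t) = 2560·sin(4·t), nehmen wir 4 Integrale. Durch Integration von dem Snap und Verwendung der Anfangsbedingung j(0) = -640, erhalten wir j(t) = -640·cos(4·t). Durch Integration von dem Ruck und Verwendung der Anfangsbedingung a(0) = 0, erhalten wir a(t) = -160·sin(4·t). Mit ∫a(t)dt und Anwendung von v(0) = 40, finden wir v(t) = 40·cos(4·t). Durch Integration von der Geschwindigkeit und Verwendung der Anfangsbedingung x(0) = 4, erhalten wir x(t) = 10·sin(4·t) + 4. Aus der Gleichung für die Position x(t) = 10·sin(4·t) + 4, setzen wir t = pi/8 ein und erhalten x = 14.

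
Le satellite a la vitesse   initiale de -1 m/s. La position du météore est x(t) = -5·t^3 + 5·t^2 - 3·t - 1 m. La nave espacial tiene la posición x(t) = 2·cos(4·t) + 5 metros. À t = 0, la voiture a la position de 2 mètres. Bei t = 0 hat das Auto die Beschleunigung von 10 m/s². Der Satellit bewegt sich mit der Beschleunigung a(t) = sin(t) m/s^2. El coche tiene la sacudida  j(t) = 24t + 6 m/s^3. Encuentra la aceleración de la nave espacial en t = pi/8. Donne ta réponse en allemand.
Wir müssen unsere Gleichung für die Position x(t) = 2·cos(4·t) + 5 2-mal ableiten. Durch Ableiten von der Position erhalten wir die Geschwindigkeit: v(t) = -8·sin(4·t). Durch Ableiten von der Geschwindigkeit erhalten wir die Beschleunigung: a(t) = -32·cos(4·t). Aus der Gleichung für die Beschleunigung a(t) = -32·cos(4·t), setzen wir t = pi/8 ein und erhalten a = 0.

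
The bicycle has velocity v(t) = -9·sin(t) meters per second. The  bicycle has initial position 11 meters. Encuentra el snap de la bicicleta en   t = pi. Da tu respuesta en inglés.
We must differentiate our velocity equation v(t) = -9·sin(t) 3 times. Taking d/dt of v(t), we find a(t) = -9·cos(t). Taking d/dt of a(t), we find j(t) = 9·sin(t). Taking d/dt of j(t), we find s(t) = 9·cos(t). Using s(t) = 9·cos(t) and substituting t = pi, we find s = -9.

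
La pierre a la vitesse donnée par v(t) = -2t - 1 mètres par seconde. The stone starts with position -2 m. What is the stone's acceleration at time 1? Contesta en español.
Debemos derivar nuestra ecuación de la velocidad v(t) = -2·t - 1 1 vez. La derivada de la velocidad da la aceleración: a(t) = -2. De la ecuación de la aceleración a(t) = -2, sustituimos t = 1 para obtener a = -2.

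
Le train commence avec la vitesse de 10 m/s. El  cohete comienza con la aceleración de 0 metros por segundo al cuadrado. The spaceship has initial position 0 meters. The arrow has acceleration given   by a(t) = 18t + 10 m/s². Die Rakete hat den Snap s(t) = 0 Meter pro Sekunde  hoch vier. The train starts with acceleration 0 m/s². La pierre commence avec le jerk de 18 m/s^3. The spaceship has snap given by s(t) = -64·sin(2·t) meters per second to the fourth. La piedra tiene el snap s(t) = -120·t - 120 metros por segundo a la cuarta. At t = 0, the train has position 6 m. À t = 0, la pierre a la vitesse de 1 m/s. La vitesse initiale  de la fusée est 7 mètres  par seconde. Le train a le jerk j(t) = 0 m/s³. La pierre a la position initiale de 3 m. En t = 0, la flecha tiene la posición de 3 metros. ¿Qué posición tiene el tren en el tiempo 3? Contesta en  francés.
Nous devons intégrer notre équation du jerk j(t) = 0 3 fois. En intégrant le jerk et en utilisant la condition initiale a(0) = 0, nous obtenons a(t) = 0. En prenant ∫a(t)dt et en appliquant v(0) = 10, nous trouvons v(t) = 10. En prenant ∫v(t)dt et en appliquant x(0) = 6, nous trouvons x(t) = 10·t + 6. En utilisant x(t) = 10·t + 6 et en substituant t = 3, nous trouvons x = 36.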